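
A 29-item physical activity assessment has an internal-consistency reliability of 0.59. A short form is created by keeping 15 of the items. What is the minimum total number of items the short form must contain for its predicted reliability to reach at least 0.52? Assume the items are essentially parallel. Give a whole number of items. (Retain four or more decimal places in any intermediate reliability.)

22

First, r for the 15-item form: n = 15/29 = 0.5172, so r_15 = 0.5172·0.59/(1 + (0.5172 − 1)·0.59) = 0.4267
Length factor from the short form to reach 0.52: n' = 0.52(1 − 0.4267) / [0.4267(1 − 0.52)] ≈ 1.4555
Total items = 1.4555 × 15 = 21.83, rounded up to 22.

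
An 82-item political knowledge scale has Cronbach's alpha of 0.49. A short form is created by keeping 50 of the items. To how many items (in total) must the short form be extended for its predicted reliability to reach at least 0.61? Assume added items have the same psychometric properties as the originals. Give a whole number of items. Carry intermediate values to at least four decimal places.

First, r for the 50-item form: n = 50/82 = 0.6098, so r_50 = 0.6098·0.49/(1 + (0.6098 − 1)·0.49) = 0.3694
Length factor from the short form to reach 0.61: n' = 0.61(1 − 0.3694) / [0.3694(1 − 0.61)] ≈ 2.6701
Items = 2.6701 × 50 ≈ 133.50 → 134

134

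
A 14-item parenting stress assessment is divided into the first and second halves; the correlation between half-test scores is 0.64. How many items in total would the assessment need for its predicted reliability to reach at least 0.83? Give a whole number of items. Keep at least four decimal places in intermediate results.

20

Corrected full-test reliability: r_full = 2 × 0.64 / (1 + 0.64) ≈ 0.7805
Solve Spearman-Brown for n: n = 0.83(1 − 0.7805) / [0.7805(1 − 0.83)] = 1.3731
Required items = 1.3731 × 14 = 19.22, so 20 items.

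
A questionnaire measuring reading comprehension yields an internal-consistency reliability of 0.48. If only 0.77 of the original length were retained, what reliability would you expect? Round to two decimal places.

By Spearman-Brown, r_new = n r / (1 + (n − 1) r).
r_new = (0.77 × 0.48) / (1 + (0.77 − 1) × 0.48)
     = 0.3696 / 0.8896 = 0.4155

0.42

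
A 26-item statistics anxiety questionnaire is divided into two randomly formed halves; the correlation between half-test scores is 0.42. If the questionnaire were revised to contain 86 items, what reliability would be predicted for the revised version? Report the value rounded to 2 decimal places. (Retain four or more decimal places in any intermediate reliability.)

0.83

Full-test reliability from the split-half r: r_full = 2(0.42)/(1 + 0.42) = 0.5915
Length factor from 26 to 86 items: n = 86/26 = 3.3077
r_new = n·r_full / (1 + (n − 1)·r_full) = 1.9565 / 2.3650 ≈ 0.8273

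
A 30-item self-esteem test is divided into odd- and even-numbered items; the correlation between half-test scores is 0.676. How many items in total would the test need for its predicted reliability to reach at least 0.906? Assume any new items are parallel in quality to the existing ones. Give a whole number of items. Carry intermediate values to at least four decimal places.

r_full = 2(0.676)/(1 + 0.676) = 0.8067
Solve Spearman-Brown for n: n = 0.906(1 − 0.8067) / [0.8067(1 − 0.906)] = 2.3095
Items = 2.3095 × 30 ≈ 69.28 → 70

70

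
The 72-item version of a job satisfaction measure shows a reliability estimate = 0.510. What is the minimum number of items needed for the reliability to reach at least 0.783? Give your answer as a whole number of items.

Invert Spearman-Brown to solve for n:
n = r_target (1 − r_old) / [ r_old (1 − r_target) ]
n = 0.783(1 − 0.510) / [0.510(1 − 0.783)]
n = 0.383670 / 0.110670 ≈ 3.4668
Items needed = n × 72 = 3.4668 × 72 ≈ 249.61 → round up to 250

250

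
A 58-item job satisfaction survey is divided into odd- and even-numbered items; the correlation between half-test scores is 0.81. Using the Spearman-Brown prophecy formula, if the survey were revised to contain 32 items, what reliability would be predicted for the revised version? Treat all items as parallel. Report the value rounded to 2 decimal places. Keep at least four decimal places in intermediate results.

0.82

Full-test reliability from the split-half r: r_full = 2(0.81)/(1 + 0.81) = 0.8950
Length factor from 58 to 32 items: n = 32/58 = 0.5517
r_new = n·r_full / (1 + (n − 1)·r_full) = 0.4938 / 0.5988 ≈ 0.8246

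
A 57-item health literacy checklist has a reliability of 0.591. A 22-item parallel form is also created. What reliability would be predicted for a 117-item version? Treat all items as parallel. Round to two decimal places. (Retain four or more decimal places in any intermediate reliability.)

Only the ratio of lengths matters: n = 117/57 = 2.0526
r_{117} = n·r / (1 + (n − 1)·r) = 1.2131 / 1.6221 ≈ 0.7479

0.75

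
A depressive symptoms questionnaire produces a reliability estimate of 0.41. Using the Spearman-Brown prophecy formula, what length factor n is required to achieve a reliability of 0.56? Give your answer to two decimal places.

n = [0.56 × 0.59] / [0.41 × 0.44]
n = 0.3304 / 0.1804 ≈ 1.8315

1.83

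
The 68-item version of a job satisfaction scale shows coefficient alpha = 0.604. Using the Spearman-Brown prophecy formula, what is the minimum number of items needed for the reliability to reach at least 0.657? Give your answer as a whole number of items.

86

Invert Spearman-Brown to solve for n:
n = r_target (1 − r_old) / [ r_old (1 − r_target) ]
n = [0.657 × 0.396] / [0.604 × 0.343]
n = 0.260172 / 0.207172 ≈ 1.2558
1.2558 × 68 = 85.39 → 86 items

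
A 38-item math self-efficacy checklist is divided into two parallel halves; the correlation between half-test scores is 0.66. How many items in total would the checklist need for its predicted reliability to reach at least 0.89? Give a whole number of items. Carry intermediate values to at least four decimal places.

r_full = 2(0.66)/(1 + 0.66) = 0.7952
Solve Spearman-Brown for n: n = 0.89(1 − 0.7952) / [0.7952(1 − 0.89)] = 2.0838
Required items = 2.0838 × 38 = 79.18, so 80 items.

80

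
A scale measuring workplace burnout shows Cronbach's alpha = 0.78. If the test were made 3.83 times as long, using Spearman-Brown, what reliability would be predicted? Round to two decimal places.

0.93

Spearman-Brown: r_new = n·r / (1 + (n − 1)·r)
r_new = 3.83·0.78 / [1 + (3.83 − 1)·0.78]
r_new = 2.9874 / 3.2074 ≈ 0.9314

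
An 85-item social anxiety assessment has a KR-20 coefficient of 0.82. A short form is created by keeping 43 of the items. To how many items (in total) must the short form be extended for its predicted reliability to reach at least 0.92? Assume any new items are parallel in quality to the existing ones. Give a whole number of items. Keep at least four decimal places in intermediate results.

215

First, r for the 43-item form: n = 43/85 = 0.5059, so r_43 = 0.5059·0.82/(1 + (0.5059 − 1)·0.82) = 0.6974
Length factor from the short form to reach 0.92: n' = 0.92(1 − 0.6974) / [0.6974(1 − 0.92)] ≈ 4.9898
Total items = 4.9898 × 43 = 214.56, rounded up to 215.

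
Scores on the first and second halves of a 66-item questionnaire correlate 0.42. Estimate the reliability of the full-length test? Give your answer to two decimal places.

r_full = 2(0.42) / (1 + 0.42)
       = 0.8400 / 1.4200 = 0.5915

0.59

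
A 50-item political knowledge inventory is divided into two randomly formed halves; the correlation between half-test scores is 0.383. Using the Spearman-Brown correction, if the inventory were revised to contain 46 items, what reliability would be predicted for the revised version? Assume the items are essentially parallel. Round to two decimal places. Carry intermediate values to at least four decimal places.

Spearman-Brown correction (n = 2): r_full = 2·0.383/(1 + 0.383) = 0.5539
Then adjust to 46 items: n = 46/50 = 0.9200
r_new = n·r_full / (1 + (n − 1)·r_full) = 0.5096 / 0.9557 ≈ 0.5332

0.53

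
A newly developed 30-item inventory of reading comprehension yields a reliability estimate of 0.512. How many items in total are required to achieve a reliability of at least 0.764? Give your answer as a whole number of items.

n = [0.764 × 0.488] / [0.512 × 0.236]
  = 0.372832 / 0.120832 = 3.0855
3.0855 × 30 = 92.56 → 93 items

93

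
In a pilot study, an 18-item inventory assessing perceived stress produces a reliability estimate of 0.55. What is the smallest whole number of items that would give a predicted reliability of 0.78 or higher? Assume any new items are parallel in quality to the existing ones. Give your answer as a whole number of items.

n = [0.78 × 0.45] / [0.55 × 0.22]
  = 0.3510 / 0.1210 = 2.9008
2.9008 × 18 = 52.21 → 53 items

53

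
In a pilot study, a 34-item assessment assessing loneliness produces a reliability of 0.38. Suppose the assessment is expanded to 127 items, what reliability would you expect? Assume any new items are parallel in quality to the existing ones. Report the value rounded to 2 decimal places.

n = 127/34 = 3.7353
Apply the Spearman-Brown prophecy formula, r' = nr / [1 + (n − 1)r]:
r_new = (3.7353 × 0.38) / (1 + (3.7353 − 1) × 0.38)
r_new = 1.4194 / 2.0394 ≈ 0.6960

0.70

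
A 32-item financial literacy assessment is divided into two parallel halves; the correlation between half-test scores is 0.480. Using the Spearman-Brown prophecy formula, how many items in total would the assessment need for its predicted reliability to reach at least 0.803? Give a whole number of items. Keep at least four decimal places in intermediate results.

71

r_full = 2(0.480)/(1 + 0.480) = 0.6486
Solve Spearman-Brown for n: n = 0.803(1 − 0.6486) / [0.6486(1 − 0.803)] = 2.2084
Required items = 2.2084 × 32 = 70.67, so 71 items.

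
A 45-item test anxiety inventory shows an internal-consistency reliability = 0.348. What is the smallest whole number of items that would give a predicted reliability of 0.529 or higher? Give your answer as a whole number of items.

n = 0.529(1 − 0.348) / [0.348(1 − 0.529)]
n = 0.344908 / 0.163908 ≈ 2.1043
Items needed = n × 45 = 2.1043 × 45 ≈ 94.69 → round up to 95

95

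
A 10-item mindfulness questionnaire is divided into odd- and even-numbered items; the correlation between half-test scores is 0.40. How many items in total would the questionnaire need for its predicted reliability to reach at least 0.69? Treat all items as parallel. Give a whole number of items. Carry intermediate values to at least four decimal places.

17

Corrected full-test reliability: r_full = 2 × 0.40 / (1 + 0.40) ≈ 0.5714
Solve Spearman-Brown for n: n = 0.69(1 − 0.5714) / [0.5714(1 − 0.69)] = 1.6695
Items = 1.6695 × 10 ≈ 16.70 → 17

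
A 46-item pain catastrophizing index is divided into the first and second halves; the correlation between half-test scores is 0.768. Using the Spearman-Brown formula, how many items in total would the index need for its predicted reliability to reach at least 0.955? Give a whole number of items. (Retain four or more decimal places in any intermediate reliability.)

Corrected full-test reliability: r_full = 2 × 0.768 / (1 + 0.768) ≈ 0.8688
Solve Spearman-Brown for n: n = 0.955(1 − 0.8688) / [0.8688(1 − 0.955)] = 3.2048
Required items = 3.2048 × 46 = 147.42, so 148 items.

148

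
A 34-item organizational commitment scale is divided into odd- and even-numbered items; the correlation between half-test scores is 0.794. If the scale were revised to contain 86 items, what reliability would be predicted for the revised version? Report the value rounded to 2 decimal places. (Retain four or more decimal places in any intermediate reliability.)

0.95

Spearman-Brown correction (n = 2): r_full = 2·0.794/(1 + 0.794) = 0.8852
Length factor from 34 to 86 items: n = 86/34 = 2.5294
r_new = n·r_full / (1 + (n − 1)·r_full) = 2.2390 / 2.3538 ≈ 0.9512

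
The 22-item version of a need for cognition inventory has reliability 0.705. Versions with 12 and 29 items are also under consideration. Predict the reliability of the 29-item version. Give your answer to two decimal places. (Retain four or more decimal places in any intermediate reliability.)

0.76

Only the ratio of lengths matters: n = 29/22 = 1.3182
r_{29} = n·r / (1 + (n − 1)·r) = 0.9293 / 1.2243 ≈ 0.7590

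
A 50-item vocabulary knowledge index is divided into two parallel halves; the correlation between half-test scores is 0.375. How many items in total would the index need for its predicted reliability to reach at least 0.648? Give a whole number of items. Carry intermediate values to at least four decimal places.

77

Corrected full-test reliability: r_full = 2 × 0.375 / (1 + 0.375) ≈ 0.5455
n = r_tgt(1 − r_full) / [r_full(1 − r_tgt)] = 0.648 × 0.4545 / (0.5455 × 0.352) ≈ 1.5338
Items = 1.5338 × 50 ≈ 76.69 → 77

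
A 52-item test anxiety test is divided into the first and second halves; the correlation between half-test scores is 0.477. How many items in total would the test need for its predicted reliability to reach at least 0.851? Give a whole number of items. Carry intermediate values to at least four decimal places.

Corrected full-test reliability: r_full = 2 × 0.477 / (1 + 0.477) ≈ 0.6459
Solve Spearman-Brown for n: n = 0.851(1 − 0.6459) / [0.6459(1 − 0.851)] = 3.1312
Required items = 3.1312 × 52 = 162.82, so 163 items.

163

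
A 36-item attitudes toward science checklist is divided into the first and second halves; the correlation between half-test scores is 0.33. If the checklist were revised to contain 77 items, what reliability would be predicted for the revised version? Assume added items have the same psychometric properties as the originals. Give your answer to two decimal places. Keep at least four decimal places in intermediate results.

0.68

Full-test reliability from the split-half r: r_full = 2(0.33)/(1 + 0.33) = 0.4962
Then adjust to 77 items: n = 77/36 = 2.1389
r_new = n·r_full / (1 + (n − 1)·r_full) = 1.0613 / 1.5651 ≈ 0.6781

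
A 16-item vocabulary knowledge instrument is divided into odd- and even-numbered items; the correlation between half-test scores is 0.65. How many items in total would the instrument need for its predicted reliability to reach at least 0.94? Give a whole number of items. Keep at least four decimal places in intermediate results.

68

Corrected full-test reliability: r_full = 2 × 0.65 / (1 + 0.65) ≈ 0.7879
Solve Spearman-Brown for n: n = 0.94(1 − 0.7879) / [0.7879(1 − 0.94)] = 4.2174
Items = 4.2174 × 16 ≈ 67.48 → 68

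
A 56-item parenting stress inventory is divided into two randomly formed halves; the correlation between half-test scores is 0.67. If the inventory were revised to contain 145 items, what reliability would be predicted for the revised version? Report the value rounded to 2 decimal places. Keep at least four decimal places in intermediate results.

0.91

Full-test reliability from the split-half r: r_full = 2(0.67)/(1 + 0.67) = 0.8024
Then adjust to 145 items: n = 145/56 = 2.5893
r_new = n·r_full / (1 + (n − 1)·r_full) = 2.0777 / 2.2753 ≈ 0.9132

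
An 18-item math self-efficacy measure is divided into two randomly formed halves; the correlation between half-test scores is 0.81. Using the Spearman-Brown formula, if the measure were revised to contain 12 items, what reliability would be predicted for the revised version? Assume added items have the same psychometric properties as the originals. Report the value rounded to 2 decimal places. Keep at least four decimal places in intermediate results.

Full-test reliability from the split-half r: r_full = 2(0.81)/(1 + 0.81) = 0.8950
Then adjust to 12 items: n = 12/18 = 0.6667
r_new = n·r_full / (1 + (n − 1)·r_full) = 0.5967 / 0.7017 ≈ 0.8504

0.85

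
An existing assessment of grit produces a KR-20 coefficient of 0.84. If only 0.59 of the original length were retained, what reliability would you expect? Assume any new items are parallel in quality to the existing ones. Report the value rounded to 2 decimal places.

Spearman-Brown: r_new = n·r / (1 + (n − 1)·r)
r_new = (0.59 × 0.84) / (1 + (0.59 − 1) × 0.84)
     = 0.4956 / 0.6556 = 0.7559

0.76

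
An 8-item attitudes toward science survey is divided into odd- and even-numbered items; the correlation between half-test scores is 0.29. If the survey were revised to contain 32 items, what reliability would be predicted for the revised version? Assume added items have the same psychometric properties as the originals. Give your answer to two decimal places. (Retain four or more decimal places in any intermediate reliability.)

Spearman-Brown correction (n = 2): r_full = 2·0.29/(1 + 0.29) = 0.4496
Length factor from 8 to 32 items: n = 32/8 = 4.0000
r_new = n·r_full / (1 + (n − 1)·r_full) = 1.7984 / 2.3488 ≈ 0.7657

0.77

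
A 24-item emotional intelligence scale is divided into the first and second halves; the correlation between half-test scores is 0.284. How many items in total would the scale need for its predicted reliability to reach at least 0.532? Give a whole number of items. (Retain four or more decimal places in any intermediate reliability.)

r_full = 2(0.284)/(1 + 0.284) = 0.4424
Solve Spearman-Brown for n: n = 0.532(1 − 0.4424) / [0.4424(1 − 0.532)] = 1.4328
Items = 1.4328 × 24 ≈ 34.39 → 35

35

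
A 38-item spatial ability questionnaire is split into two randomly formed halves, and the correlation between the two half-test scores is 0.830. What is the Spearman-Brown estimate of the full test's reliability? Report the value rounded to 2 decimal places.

0.91

Each half is half the length of the full test, so the full test is n = 2 times a half.
r_full = 2r_hh / (1 + r_hh) = 2 × 0.830 / (1 + 0.830)
r_full = 1.6600 / 1.8300 ≈ 0.9071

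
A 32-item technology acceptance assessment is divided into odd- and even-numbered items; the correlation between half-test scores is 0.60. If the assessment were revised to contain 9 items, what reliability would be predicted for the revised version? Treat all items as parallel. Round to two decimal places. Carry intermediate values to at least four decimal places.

Spearman-Brown correction (n = 2): r_full = 2·0.60/(1 + 0.60) = 0.7500
Length factor from 32 to 9 items: n = 9/32 = 0.2812
r_new = n·r_full / (1 + (n − 1)·r_full) = 0.2109 / 0.4609 ≈ 0.4576

0.46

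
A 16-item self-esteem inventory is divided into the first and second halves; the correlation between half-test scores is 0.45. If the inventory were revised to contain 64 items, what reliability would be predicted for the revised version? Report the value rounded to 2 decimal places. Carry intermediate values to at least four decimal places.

0.87

First correct the split-half correlation to full-test reliability: r_full = 2 × 0.45 / (1 + 0.45) ≈ 0.6207
Length factor from 16 to 64 items: n = 64/16 = 4.0000
r_new = n·r_full / (1 + (n − 1)·r_full) = 2.4828 / 2.8621 ≈ 0.8675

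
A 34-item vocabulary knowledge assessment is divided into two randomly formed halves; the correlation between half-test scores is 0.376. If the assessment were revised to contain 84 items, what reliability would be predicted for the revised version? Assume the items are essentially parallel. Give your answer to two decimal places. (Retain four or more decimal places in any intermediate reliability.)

0.75

Full-test reliability from the split-half r: r_full = 2(0.376)/(1 + 0.376) = 0.5465
Length factor from 34 to 84 items: n = 84/34 = 2.4706
r_new = n·r_full / (1 + (n − 1)·r_full) = 1.3502 / 1.8037 ≈ 0.7486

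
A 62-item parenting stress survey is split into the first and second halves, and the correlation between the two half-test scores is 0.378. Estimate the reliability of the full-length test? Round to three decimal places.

The full test is twice the length of either half (n = 2).
r_full = 2(0.378) / (1 + 0.378)
r_full = 0.7560 / 1.3780 ≈ 0.5486

0.549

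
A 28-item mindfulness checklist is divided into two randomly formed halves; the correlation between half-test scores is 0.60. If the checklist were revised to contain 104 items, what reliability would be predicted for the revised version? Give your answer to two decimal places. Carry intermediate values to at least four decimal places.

Spearman-Brown correction (n = 2): r_full = 2·0.60/(1 + 0.60) = 0.7500
Length factor from 28 to 104 items: n = 104/28 = 3.7143
r_new = n·r_full / (1 + (n − 1)·r_full) = 2.7857 / 3.0357 ≈ 0.9176

0.92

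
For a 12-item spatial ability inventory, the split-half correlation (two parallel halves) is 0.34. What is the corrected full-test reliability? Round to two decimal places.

Apply the Spearman-Brown correction with n = 2:
r_full = 2r_hh / (1 + r_hh) = 2 × 0.34 / (1 + 0.34)
       = 0.6800 / 1.3400 = 0.5075

0.51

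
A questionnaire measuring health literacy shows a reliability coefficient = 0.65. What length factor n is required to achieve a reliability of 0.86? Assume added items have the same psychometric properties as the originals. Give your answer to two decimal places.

n = 0.86(1 − 0.65) / [0.65(1 − 0.86)]
n = 0.3010 / 0.0910 ≈ 3.3077

3.31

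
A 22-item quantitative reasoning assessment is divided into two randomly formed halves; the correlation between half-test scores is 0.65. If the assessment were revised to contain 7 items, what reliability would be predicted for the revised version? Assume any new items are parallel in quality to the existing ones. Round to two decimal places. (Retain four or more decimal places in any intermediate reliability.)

0.54

First correct the split-half correlation to full-test reliability: r_full = 2 × 0.65 / (1 + 0.65) ≈ 0.7879
Then adjust to 7 items: n = 7/22 = 0.3182
r_new = n·r_full / (1 + (n − 1)·r_full) = 0.2507 / 0.4628 ≈ 0.5417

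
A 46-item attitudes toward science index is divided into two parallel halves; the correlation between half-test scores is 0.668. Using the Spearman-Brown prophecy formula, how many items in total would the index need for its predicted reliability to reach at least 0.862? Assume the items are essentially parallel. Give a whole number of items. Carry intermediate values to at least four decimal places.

72

Corrected full-test reliability: r_full = 2 × 0.668 / (1 + 0.668) ≈ 0.8010
Solve Spearman-Brown for n: n = 0.862(1 − 0.8010) / [0.8010(1 − 0.862)] = 1.5518
Items = 1.5518 × 46 ≈ 71.38 → 72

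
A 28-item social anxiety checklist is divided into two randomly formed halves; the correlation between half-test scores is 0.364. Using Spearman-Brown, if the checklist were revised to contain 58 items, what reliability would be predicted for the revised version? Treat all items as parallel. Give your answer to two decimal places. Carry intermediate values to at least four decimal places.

Spearman-Brown correction (n = 2): r_full = 2·0.364/(1 + 0.364) = 0.5337
Then adjust to 58 items: n = 58/28 = 2.0714
r_new = n·r_full / (1 + (n − 1)·r_full) = 1.1055 / 1.5718 ≈ 0.7033

0.70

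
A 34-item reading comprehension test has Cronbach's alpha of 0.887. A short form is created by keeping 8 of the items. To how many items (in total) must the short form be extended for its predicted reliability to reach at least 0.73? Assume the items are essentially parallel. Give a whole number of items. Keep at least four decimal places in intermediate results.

12

First, r for the 8-item form: n = 8/34 = 0.2353, so r_8 = 0.2353·0.887/(1 + (0.2353 − 1)·0.887) = 0.6488
Length factor from the short form to reach 0.73: n' = 0.73(1 − 0.6488) / [0.6488(1 − 0.73)] ≈ 1.4635
Items = 1.4635 × 8 ≈ 11.71 → 12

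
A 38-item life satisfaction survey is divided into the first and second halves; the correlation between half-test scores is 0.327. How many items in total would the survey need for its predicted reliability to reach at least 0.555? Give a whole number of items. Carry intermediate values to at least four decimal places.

Corrected full-test reliability: r_full = 2 × 0.327 / (1 + 0.327) ≈ 0.4928
Solve Spearman-Brown for n: n = 0.555(1 − 0.4928) / [0.4928(1 − 0.555)] = 1.2836
Items = 1.2836 × 38 ≈ 48.78 → 49

49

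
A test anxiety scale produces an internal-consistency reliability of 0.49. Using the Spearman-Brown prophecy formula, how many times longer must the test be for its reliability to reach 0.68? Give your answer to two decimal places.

n = 0.68(1 − 0.49) / [0.49(1 − 0.68)]
  = 0.3468 / 0.1568 = 2.2117

2.21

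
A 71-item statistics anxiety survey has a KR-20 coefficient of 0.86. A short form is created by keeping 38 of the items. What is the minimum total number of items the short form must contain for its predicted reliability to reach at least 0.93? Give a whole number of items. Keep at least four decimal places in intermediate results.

154

Short-form reliability: n = 38/71 = 0.5352; r_38 = n·r/(1+(n−1)r) ≈ 0.7668
Then solve for n' with r_old = 0.7668, r_target = 0.93: n' = 0.93(1 − 0.7668)/[0.7668(1 − 0.93)] = 4.0405
Total items = 4.0405 × 38 = 153.54, rounded up to 154.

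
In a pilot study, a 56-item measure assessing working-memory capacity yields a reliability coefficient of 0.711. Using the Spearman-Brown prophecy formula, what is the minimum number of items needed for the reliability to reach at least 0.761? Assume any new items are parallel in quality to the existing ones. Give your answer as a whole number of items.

73

Invert Spearman-Brown to solve for n:
n = r*(1 − r) / [ r (1 − r*) ]
n = [0.761 × 0.289] / [0.711 × 0.239]
n = 0.219929 / 0.169929 ≈ 1.2942
So the test needs 1.2942 × 56 ≈ 72.48 items; rounding up, 73.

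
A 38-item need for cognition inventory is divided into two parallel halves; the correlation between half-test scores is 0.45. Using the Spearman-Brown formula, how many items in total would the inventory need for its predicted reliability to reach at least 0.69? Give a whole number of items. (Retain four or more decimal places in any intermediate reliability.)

Corrected full-test reliability: r_full = 2 × 0.45 / (1 + 0.45) ≈ 0.6207
Solve Spearman-Brown for n: n = 0.69(1 − 0.6207) / [0.6207(1 − 0.69)] = 1.3602
Required items = 1.3602 × 38 = 51.69, so 52 items.

52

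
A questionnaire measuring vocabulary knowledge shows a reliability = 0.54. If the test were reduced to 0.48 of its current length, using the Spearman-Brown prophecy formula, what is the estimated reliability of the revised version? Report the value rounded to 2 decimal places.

0.36

r_new = 0.48·0.54 / [1 + (0.48 − 1)·0.54]
r_new = 0.2592 / 0.7192 ≈ 0.3604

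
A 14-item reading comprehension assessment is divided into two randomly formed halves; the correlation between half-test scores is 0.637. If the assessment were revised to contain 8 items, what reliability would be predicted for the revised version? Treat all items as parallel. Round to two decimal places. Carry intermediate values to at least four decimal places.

0.67

First correct the split-half correlation to full-test reliability: r_full = 2 × 0.637 / (1 + 0.637) ≈ 0.7783
Length factor from 14 to 8 items: n = 8/14 = 0.5714
r_new = n·r_full / (1 + (n − 1)·r_full) = 0.4447 / 0.6664 ≈ 0.6673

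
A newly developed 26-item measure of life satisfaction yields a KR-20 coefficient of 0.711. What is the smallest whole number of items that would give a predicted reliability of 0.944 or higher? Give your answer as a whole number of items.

179

Invert Spearman-Brown to solve for n:
n = r_target (1 − r_old) / [ r_old (1 − r_target) ]
n = [0.944 × 0.289] / [0.711 × 0.056]
n = 0.272816 / 0.039816 ≈ 6.8519
Items needed = n × 26 = 6.8519 × 26 ≈ 178.15 → round up to 179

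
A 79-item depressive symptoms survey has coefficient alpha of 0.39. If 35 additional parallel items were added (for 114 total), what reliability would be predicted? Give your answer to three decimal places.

0.480

n = 114/79 = 1.443
Apply the Spearman-Brown prophecy formula, r' = nr / [1 + (n − 1)r]:
r_new = (1.443 × 0.39) / (1 + (1.443 − 1) × 0.39)
     = 0.5628 / 1.1728 = 0.4799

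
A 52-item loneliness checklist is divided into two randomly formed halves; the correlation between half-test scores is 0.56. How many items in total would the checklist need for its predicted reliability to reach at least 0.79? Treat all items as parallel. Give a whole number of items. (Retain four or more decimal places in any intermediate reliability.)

r_full = 2(0.56)/(1 + 0.56) = 0.7179
Solve Spearman-Brown for n: n = 0.79(1 − 0.7179) / [0.7179(1 − 0.79)] = 1.4782
Required items = 1.4782 × 52 = 76.87, so 77 items.

77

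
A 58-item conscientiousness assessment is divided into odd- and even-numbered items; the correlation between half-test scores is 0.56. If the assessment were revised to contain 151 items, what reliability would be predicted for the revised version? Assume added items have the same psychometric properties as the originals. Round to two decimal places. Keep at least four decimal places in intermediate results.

0.87

First correct the split-half correlation to full-test reliability: r_full = 2 × 0.56 / (1 + 0.56) ≈ 0.7179
Length factor from 58 to 151 items: n = 151/58 = 2.6034
r_new = n·r_full / (1 + (n − 1)·r_full) = 1.8690 / 2.1511 ≈ 0.8689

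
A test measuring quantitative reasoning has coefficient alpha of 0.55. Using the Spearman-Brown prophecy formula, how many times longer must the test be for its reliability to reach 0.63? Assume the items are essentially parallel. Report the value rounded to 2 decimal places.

1.39

Spearman-Brown solved for the length factor n:
n = r_target (1 − r_old) / [ r_old (1 − r_target) ]
n = [0.63 × 0.45] / [0.55 × 0.37]
  = 0.2835 / 0.2035 = 1.3931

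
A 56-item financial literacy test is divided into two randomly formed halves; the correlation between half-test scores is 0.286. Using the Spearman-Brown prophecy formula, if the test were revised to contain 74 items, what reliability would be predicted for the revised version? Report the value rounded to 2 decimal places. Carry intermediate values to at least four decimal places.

0.51

First correct the split-half correlation to full-test reliability: r_full = 2 × 0.286 / (1 + 0.286) ≈ 0.4448
Length factor from 56 to 74 items: n = 74/56 = 1.3214
r_new = n·r_full / (1 + (n − 1)·r_full) = 0.5878 / 1.1430 ≈ 0.5143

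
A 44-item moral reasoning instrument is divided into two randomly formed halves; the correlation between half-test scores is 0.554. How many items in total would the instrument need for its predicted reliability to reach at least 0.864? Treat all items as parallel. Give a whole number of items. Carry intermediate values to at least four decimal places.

Corrected full-test reliability: r_full = 2 × 0.554 / (1 + 0.554) ≈ 0.7130
n = r_tgt(1 − r_full) / [r_full(1 − r_tgt)] = 0.864 × 0.2870 / (0.7130 × 0.136) ≈ 2.5572
Items = 2.5572 × 44 ≈ 112.52 → 113

113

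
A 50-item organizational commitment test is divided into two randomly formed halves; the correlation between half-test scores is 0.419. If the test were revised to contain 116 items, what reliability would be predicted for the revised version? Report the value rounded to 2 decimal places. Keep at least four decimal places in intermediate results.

0.77

First correct the split-half correlation to full-test reliability: r_full = 2 × 0.419 / (1 + 0.419) ≈ 0.5906
Length factor from 50 to 116 items: n = 116/50 = 2.3200
r_new = n·r_full / (1 + (n − 1)·r_full) = 1.3702 / 1.7796 ≈ 0.7699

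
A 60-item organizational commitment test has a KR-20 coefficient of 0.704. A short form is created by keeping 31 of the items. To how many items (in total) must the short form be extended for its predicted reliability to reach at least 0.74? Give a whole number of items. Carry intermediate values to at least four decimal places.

First, r for the 31-item form: n = 31/60 = 0.5167, so r_31 = 0.5167·0.704/(1 + (0.5167 − 1)·0.704) = 0.5513
Then solve for n' with r_old = 0.5513, r_target = 0.74: n' = 0.74(1 − 0.5513)/[0.5513(1 − 0.74)] = 2.3165
Items = 2.3165 × 31 ≈ 71.81 → 72

72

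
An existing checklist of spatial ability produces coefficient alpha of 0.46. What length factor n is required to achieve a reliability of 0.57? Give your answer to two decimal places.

Invert Spearman-Brown to solve for n:
n = r_target (1 − r_old) / [ r_old (1 − r_target) ]
n = 0.57(1 − 0.46) / [0.46(1 − 0.57)]
n = 0.3078 / 0.1978 ≈ 1.5561

1.56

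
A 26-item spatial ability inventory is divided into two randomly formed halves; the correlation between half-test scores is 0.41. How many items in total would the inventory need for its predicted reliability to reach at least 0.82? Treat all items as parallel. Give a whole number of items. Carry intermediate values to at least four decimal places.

Corrected full-test reliability: r_full = 2 × 0.41 / (1 + 0.41) ≈ 0.5816
Solve Spearman-Brown for n: n = 0.82(1 − 0.5816) / [0.5816(1 − 0.82)] = 3.2772
Items = 3.2772 × 26 ≈ 85.21 → 86

86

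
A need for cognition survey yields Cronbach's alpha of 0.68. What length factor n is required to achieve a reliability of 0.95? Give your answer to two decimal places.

8.94

Rearranging the Spearman-Brown formula for n,
n = r_target (1 − r_old) / [ r_old (1 − r_target) ]
n = 0.95(1 − 0.68) / [0.68(1 − 0.95)]
n = 0.3040 / 0.0340 ≈ 8.9412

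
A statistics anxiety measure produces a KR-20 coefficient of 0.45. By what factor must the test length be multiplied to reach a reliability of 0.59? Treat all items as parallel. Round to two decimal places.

n = 0.59 × (1 − 0.45) / [ 0.45 × (1 − 0.59) ]
n = 0.3245 / 0.1845 ≈ 1.7588

1.76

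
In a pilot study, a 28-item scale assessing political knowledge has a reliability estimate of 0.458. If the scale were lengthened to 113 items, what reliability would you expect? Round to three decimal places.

n = 113/28 = 4.0357
Apply the Spearman-Brown prophecy formula, r' = nr / [1 + (n − 1)r]:
r_new = 4.0357·0.458 / [1 + (4.0357 − 1)·0.458]
     = 1.8484 / 2.3904 = 0.7733

0.773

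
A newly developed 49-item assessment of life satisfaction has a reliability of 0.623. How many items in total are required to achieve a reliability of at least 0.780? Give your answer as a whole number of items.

106

n = 0.780(1 − 0.623) / [0.623(1 − 0.780)]
  = 0.294060 / 0.137060 = 2.1455
So the test needs 2.1455 × 49 ≈ 105.13 items; rounding up, 106.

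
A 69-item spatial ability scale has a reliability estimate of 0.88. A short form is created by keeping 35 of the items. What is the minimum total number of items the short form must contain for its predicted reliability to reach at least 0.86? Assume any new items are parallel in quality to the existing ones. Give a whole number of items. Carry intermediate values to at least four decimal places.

Short-form reliability: n = 35/69 = 0.5072; r_35 = n·r/(1+(n−1)r) ≈ 0.7881
Then solve for n' with r_old = 0.7881, r_target = 0.86: n' = 0.86(1 − 0.7881)/[0.7881(1 − 0.86)] = 1.6517
Total items = 1.6517 × 35 = 57.81, rounded up to 58.

58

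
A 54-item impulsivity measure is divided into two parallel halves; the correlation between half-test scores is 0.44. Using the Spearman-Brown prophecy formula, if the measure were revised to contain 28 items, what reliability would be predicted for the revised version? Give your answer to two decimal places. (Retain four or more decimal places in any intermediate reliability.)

0.45

Spearman-Brown correction (n = 2): r_full = 2·0.44/(1 + 0.44) = 0.6111
Length factor from 54 to 28 items: n = 28/54 = 0.5185
r_new = n·r_full / (1 + (n − 1)·r_full) = 0.3169 / 0.7058 ≈ 0.4490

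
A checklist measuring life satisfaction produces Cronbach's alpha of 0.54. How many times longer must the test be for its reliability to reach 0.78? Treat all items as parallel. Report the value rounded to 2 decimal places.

3.02

Spearman-Brown solved for the length factor n:
n = r_target (1 − r_old) / [ r_old (1 − r_target) ]
n = [0.78 × 0.46] / [0.54 × 0.22]
n = 0.3588 / 0.1188 ≈ 3.0202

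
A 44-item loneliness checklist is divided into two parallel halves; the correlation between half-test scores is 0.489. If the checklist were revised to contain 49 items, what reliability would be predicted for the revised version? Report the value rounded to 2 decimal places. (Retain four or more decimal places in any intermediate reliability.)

First correct the split-half correlation to full-test reliability: r_full = 2 × 0.489 / (1 + 0.489) ≈ 0.6568
Then adjust to 49 items: n = 49/44 = 1.1136
r_new = n·r_full / (1 + (n − 1)·r_full) = 0.7314 / 1.0746 ≈ 0.6806

0.68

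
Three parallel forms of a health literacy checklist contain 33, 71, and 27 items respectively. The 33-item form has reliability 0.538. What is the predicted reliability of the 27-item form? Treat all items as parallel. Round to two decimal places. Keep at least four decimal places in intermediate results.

0.49

The 71-item form is not needed; work directly from the 33-item form with n = 27/33 = 0.8182.
r_{27} = n·r / (1 + (n − 1)·r) = 0.4402 / 0.9022 ≈ 0.4879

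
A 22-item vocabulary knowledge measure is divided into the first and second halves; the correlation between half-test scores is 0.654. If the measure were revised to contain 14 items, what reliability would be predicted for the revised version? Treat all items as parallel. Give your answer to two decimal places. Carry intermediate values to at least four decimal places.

First correct the split-half correlation to full-test reliability: r_full = 2 × 0.654 / (1 + 0.654) ≈ 0.7908
Length factor from 22 to 14 items: n = 14/22 = 0.6364
r_new = n·r_full / (1 + (n − 1)·r_full) = 0.5033 / 0.7125 ≈ 0.7064

0.71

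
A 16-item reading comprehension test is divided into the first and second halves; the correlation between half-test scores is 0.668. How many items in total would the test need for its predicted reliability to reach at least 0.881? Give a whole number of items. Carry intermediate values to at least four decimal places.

Corrected full-test reliability: r_full = 2 × 0.668 / (1 + 0.668) ≈ 0.8010
n = r_tgt(1 − r_full) / [r_full(1 − r_tgt)] = 0.881 × 0.1990 / (0.8010 × 0.119) ≈ 1.8393
Required items = 1.8393 × 16 = 29.43, so 30 items.

30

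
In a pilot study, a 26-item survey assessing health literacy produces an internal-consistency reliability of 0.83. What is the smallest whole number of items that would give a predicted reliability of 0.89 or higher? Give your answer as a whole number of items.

44

n = [0.89 × 0.17] / [0.83 × 0.11]
n = 0.1513 / 0.0913 ≈ 1.6572
Items needed = n × 26 = 1.6572 × 26 ≈ 43.09 → round up to 44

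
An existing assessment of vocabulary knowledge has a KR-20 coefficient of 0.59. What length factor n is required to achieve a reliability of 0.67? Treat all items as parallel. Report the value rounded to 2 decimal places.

Spearman-Brown solved for the length factor n:
n = r_target (1 − r_old) / [ r_old (1 − r_target) ]
n = 0.67(1 − 0.59) / [0.59(1 − 0.67)]
n = 0.2747 / 0.1947 ≈ 1.4109

1.41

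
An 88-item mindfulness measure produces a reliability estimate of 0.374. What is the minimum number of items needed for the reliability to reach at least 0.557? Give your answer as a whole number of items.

186

Invert Spearman-Brown to solve for n:
n = r*(1 − r) / [ r (1 − r*) ]
n = 0.557 × (1 − 0.374) / [ 0.374 × (1 − 0.557) ]
  = 0.348682 / 0.165682 = 2.1045
So the test needs 2.1045 × 88 ≈ 185.20 items; rounding up, 186.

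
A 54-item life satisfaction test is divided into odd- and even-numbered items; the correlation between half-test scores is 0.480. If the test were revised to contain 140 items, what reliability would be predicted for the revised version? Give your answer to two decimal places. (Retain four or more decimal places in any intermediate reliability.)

First correct the split-half correlation to full-test reliability: r_full = 2 × 0.480 / (1 + 0.480) ≈ 0.6486
Length factor from 54 to 140 items: n = 140/54 = 2.5926
r_new = n·r_full / (1 + (n − 1)·r_full) = 1.6816 / 2.0330 ≈ 0.8272

0.83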